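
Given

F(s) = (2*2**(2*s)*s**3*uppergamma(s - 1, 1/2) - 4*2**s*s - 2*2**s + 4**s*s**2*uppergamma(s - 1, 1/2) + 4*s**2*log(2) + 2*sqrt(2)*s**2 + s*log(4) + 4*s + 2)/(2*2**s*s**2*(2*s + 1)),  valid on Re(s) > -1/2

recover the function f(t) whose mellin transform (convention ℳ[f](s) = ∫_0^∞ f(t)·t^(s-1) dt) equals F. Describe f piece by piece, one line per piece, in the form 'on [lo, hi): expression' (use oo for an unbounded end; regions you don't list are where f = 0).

on [0, 1/2): sqrt(t)
on [1/2, 1): log(t)
on [1, oo): exp(-t/2)/t

strip the shared t-power: t**(3/2) on [0, 1/2); t*log(t) on [1/2, 1); exp(-t/2) on [1, ∞)
decompose at 1/2, 1; ℳ[f](s) sums the 3 pieces' integrals
on [0, 1/2) integrate f = sqrt(t) against the kernel
on [1/2, 1): add ∫ log(t)·t^(s-1) dt
piece [1, ∞): integrate exp(-t/2)/t against the kernel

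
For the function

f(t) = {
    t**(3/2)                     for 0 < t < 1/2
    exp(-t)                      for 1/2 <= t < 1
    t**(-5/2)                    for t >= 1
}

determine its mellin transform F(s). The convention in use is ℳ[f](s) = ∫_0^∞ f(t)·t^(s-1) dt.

the 3 pieces separated at 1/2, 1 each add one integral
∫ over [0, 1/2) of t**(3/2)·t^(s-1) joins the sum
on [1/2, 1) integrate f = exp(-t) against the kernel
between 1 and ∞ the integrand is t**(-5/2)·t^(s-1)

(2*2**s*(2*s - 5)*(2*s + 3)*uppergamma(s, 1/2) - 2*2**s*(2*s - 5)*(2*s + 3)*uppergamma(s, 1) - 4*2**s*(2*s + 3) + sqrt(2)*(2*s - 5))/(2*2**s*(2*s - 5)*(2*s + 3))
  -3/2 < Re(s) < 5/2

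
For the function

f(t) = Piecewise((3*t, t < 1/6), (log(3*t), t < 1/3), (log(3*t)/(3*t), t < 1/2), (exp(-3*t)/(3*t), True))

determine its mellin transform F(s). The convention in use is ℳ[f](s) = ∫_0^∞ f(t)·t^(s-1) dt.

(6*2**s*(s - 1)**2*(s + 1)*(2*s + (s - 1)**2 - 1)*uppergamma(s - 1, 3/2) - 6*2**s*(s - 1)**2*(s + 1) + 6*2**s*(s + 1)*(2*s + (s - 1)**2 - 1) + 3**s*(s - 1)*(s + 1)*(-4*log(2) + 4*log(3))*(2*s + (s - 1)**2 - 1) - 4*3**s*(s + 1)*(2*s + (s - 1)**2 - 1) + 6*(s - 1)**3*(s + 1)*log(2) + 6*(s - 1)**2*(s + 1)*log(2) + 6*(s - 1)**2*(s + 1) + 3*(s - 1)**2*(2*s + (s - 1)**2 - 1))/(6*6**s*(s - 1)**2*(s + 1)*(2*s + (s - 1)**2 - 1))
  Re(s) > -1

peel off the common scale on t: t on [0, 1/2); log(t) on [1/2, 1); log(t)/t on [1, 3/2); …
the shared t-power comes off first: t**2 on [0, 1/2); t*log(t) on [1/2, 1); log(t) on [1, 3/2); …
treat the 4 regions marked off by 1/6, 1/3, 1/2 separately and sum
∫ 3*t·t^(s-1) over [0, 1/6)
segment [1/6, 1/3) carries log(3*t); integrate it
the [1/3, 1/2) slice contributes ∫ log(3*t)/(3*t)·t^(s-1) dt
∫ over [1/2, ∞) of exp(-3*t)/(3*t)·t^(s-1) joins the sum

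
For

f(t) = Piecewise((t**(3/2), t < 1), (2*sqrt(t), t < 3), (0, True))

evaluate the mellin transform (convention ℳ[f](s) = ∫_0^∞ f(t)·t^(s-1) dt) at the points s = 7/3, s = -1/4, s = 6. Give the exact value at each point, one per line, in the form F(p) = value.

F(7/3) = -174/391 + 108*3**(5/6)/17
F(-1/4) = -36/5 + 8*3**(1/4)
F(6) = -34/195 + 2916*sqrt(3)/13

linearity at 1 turns ℳ[f](s) into 2 summed integrals
between 0 and 1 the integrand is t**(3/2)·t^(s-1)
for t in [1, 3): the term is ∫ 2*sqrt(t)·t^(s-1)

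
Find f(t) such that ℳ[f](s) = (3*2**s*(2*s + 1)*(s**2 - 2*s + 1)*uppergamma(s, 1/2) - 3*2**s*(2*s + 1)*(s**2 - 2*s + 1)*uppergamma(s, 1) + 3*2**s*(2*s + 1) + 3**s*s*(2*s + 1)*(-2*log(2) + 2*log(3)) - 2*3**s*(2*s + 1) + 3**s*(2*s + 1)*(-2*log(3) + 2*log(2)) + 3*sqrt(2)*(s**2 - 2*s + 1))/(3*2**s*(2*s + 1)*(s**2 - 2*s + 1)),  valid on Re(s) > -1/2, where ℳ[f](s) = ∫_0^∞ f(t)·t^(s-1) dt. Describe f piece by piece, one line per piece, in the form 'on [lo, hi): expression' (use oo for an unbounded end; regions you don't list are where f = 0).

on [0, 1/2): sqrt(t)
on [1/2, 1): exp(-t)
on [1, 3/2): log(t)/t

cuts at 1/2, 1: linearity sums the 3 kernel integrals
segment 0 to 1/2 holds sqrt(t); add its integral
segment 1/2 to 1 holds exp(-t); add its integral
over [1, 3/2), the kernel integral of log(t)/t enters the sum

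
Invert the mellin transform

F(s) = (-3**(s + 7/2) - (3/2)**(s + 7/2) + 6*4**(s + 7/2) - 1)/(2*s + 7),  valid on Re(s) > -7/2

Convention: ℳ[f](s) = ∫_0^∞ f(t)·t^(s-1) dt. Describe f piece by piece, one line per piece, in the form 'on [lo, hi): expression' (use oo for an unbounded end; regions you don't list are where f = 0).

on [0, 1): 3*t**(7/2)/2
on [1, 3/2): 2*t**(7/2)
on [3/2, 3): 5*t**(7/2)/2
on [3, 4): 3*t**(7/2)

f breaks at 1, 3/2, 3 into 4 integrals to sum
∫ over [0, 1) of 3*t**(7/2)/2·t^(s-1) joins the sum
between 1 and 3/2 the integrand is 2*t**(7/2)·t^(s-1)
piece [3/2, 3): integrate 5*t**(7/2)/2 against the kernel
piece [3, 4): integrate 3*t**(7/2) against the kernel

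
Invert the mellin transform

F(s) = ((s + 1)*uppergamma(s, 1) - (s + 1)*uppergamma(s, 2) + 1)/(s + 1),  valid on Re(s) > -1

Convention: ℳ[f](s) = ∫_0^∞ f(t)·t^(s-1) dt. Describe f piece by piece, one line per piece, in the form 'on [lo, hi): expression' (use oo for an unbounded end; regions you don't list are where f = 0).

on [0, 1): t
on [1, 2): exp(-t)

the 2 pieces separated at 1 each add one integral
on [0, 1): add ∫ t·t^(s-1) dt
piece [1, 2): integrate exp(-t) against the kernel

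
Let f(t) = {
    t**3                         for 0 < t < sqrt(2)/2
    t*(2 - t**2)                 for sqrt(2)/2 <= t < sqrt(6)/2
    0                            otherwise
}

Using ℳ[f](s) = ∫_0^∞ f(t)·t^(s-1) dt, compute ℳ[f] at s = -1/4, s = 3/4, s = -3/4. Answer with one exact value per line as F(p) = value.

F(-1/4) = 2**(5/8)*(-38 + 35*3**(3/8))/33
F(3/4) = 2**(1/8)*(-46 + 39*3**(7/8))/105
F(-3/4) = 2**(7/8)*(-34 + 33*3**(1/8))/9

reversing the shared t-power: t**2 on [0, sqrt(2)/2); 2 - t**2 on [sqrt(2)/2, sqrt(6)/2)
back out the power substitution: t on [0, 1/2); 2 - t on [1/2, 3/2)
treat the 2 regions marked off by sqrt(2)/2 separately and sum
segment [0, sqrt(2)/2) carries t**3; integrate it
segment sqrt(2)/2 to sqrt(6)/2 holds t*(2 - t**2); add its integral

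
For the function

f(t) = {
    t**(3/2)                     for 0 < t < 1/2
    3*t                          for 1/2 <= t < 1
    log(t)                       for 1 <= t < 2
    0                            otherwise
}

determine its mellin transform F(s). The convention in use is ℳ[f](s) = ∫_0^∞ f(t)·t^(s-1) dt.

(-2*2**(2*s)*(s + 1)*(2*s + 3) + 6*2**s*s**2*(2*s + 3) + 2*2**s*(s + 1)*(2*s + 3) + 4**s*s*(s + 1)*(2*s + 3)*log(4) + sqrt(2)*s**2*(s + 1) - 3*s**2*(2*s + 3))/(2*2**s*s**2*(s + 1)*(2*s + 3))
  Re(s) > -3/2

decompose at 1/2, 1; ℳ[f](s) sums the 3 pieces' integrals
on [0, 1/2) integrate f = t**(3/2) against the kernel
over [1/2, 1), the kernel integral of 3*t enters the sum
∫ log(t)·t^(s-1) over [1, 2)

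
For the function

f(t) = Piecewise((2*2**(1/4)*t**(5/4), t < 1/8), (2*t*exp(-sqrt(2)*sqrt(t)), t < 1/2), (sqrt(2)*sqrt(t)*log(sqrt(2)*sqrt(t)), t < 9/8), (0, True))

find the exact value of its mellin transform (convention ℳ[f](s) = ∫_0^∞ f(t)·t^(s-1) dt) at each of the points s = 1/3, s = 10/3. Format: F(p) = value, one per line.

back out the common scale on t: t**(5/4) on [0, 1/4); t*exp(-sqrt(t)) on [1/4, 1); sqrt(t)*log(sqrt(t)) on [1, 9/4)
back out the shared t-power: t**(1/4) on [0, 1/4); exp(-sqrt(t)) on [1/4, 1); log(sqrt(t))/sqrt(t) on [1, 9/4)
remove the power substitution first: sqrt(t) on [0, 1/2); exp(-t) on [1/2, 1); log(t)/t on [1, 3/2)
decompose at 1/8, 1/2; ℳ[f](s) sums the 3 pieces' integrals
segment 0 to 1/8 holds 2*2**(1/4)*t**(5/4); add its integral
on [1/8, 1/2) integrate f = 2*t*exp(-sqrt(2)*sqrt(t)) against the kernel
piece [1/2, 9/8): integrate sqrt(2)*sqrt(t)*log(sqrt(2)*sqrt(t)) against the kernel

F(1/3) = -2**(2/3)*uppergamma(8/3, 1) - 27*3**(2/3)/50 + 3*sqrt(2)/76 + 9*2**(2/3)/25 + log(3**(9*3**(2/3)/10)/2**(9*3**(2/3)/10)) + 2**(2/3)*uppergamma(8/3, 1/2)
F(10/3) = -2**(2/3)*uppergamma(26/3, 1)/8 - 6561*3**(2/3)*log(2)/23552 - 19683*3**(2/3)/541696 + 3*sqrt(2)/112640 + 9*2**(2/3)/4232 + 6561*3**(2/3)*log(3)/23552 + 2**(2/3)*uppergamma(26/3, 1/2)/8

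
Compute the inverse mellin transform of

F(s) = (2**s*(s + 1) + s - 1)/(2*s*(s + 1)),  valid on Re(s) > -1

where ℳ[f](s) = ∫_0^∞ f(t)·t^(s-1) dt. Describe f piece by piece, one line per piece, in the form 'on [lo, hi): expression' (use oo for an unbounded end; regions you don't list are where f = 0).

on [0, 1): t
on [1, 2): 1/2

slice at 1, transform all 2 pieces, and sum them
[0, 1) adds the kernel integral of t
∫ over [1, 2) of 1/2·t^(s-1) joins the sum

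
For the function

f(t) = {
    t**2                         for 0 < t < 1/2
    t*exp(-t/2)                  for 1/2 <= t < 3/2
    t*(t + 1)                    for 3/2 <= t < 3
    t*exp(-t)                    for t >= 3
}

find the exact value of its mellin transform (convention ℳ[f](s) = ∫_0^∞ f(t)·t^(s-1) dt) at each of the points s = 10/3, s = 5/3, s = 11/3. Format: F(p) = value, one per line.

strip the shared t-power: t on [0, 1/2); exp(-t/2) on [1/2, 3/2); t + 1 on [3/2, 3); …
treat the 4 regions marked off by 1/2, 3/2, 3 separately and sum
∫ t**2·t^(s-1) over [0, 1/2)
for t in [1/2, 3/2): the term is ∫ t*exp(-t/2)·t^(s-1)
for t in [3/2, 3): the term is ∫ t*(t + 1)·t^(s-1)
for t in [3, ∞): the term is ∫ t*exp(-t)·t^(s-1)

F(10/3) = 2**(2/3)*(-106496*2**(2/3)*uppergamma(13/3, 3/4) - 17253*3**(1/3) + 39 + 6656*2**(1/3)*uppergamma(13/3, 3) + 427680*6**(1/3) + 106496*2**(2/3)*uppergamma(13/3, 1/4))/13312
F(5/3) = 2**(1/3)*(-2816*2**(1/3)*uppergamma(8/3, 3/4) - 621*3**(2/3) + 12 + 352*2**(2/3)*uppergamma(8/3, 3) + 2816*2**(1/3)*uppergamma(8/3, 1/4) + 3780*6**(2/3))/704
F(11/3) = 2**(1/3)*(-121856*2**(1/3)*uppergamma(14/3, 3/4) - 9234*3**(2/3) + 21 + 3808*2**(2/3)*uppergamma(14/3, 3) + 229392*6**(2/3) + 121856*2**(1/3)*uppergamma(14/3, 1/4))/7616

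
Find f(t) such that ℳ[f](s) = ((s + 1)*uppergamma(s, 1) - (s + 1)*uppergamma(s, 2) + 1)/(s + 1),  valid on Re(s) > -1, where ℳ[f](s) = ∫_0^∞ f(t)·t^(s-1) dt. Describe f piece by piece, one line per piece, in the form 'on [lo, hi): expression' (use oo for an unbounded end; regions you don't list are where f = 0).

split f at 1: ℳ[f](s) collects 2 kernel integrals
between 0 and 1 the integrand is t·t^(s-1)
piece [1, 2): integrate exp(-t) against the kernel

on [0, 1): t
on [1, 2): exp(-t)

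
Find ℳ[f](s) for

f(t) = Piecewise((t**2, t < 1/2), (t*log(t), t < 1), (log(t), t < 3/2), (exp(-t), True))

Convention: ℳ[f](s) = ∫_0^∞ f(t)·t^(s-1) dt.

integrate the 4 segments split at 1/2, 1, 3/2, then add the results
segment 0 to 1/2 holds t**2; add its integral
the [1/2, 1) slice contributes ∫ t*log(t)·t^(s-1) dt
segment 1 to 3/2 holds log(t); add its integral
on [3/2, ∞): add ∫ exp(-t)·t^(s-1) dt

(4*2**s*s**2*(s + 2)*(s**2 + 2*s + 1)*uppergamma(s, 3/2) - 4*2**s*s**2*(s + 2) + 4*2**s*(s + 2)*(s**2 + 2*s + 1) + 3**s*s*(s + 2)*(-4*log(2) + 4*log(3))*(s**2 + 2*s + 1) - 4*3**s*(s + 2)*(s**2 + 2*s + 1) + s**3*(s + 2)*log(4) + s**2*(s + 2)*log(4) + 2*s**2*(s + 2) + s**2*(s**2 + 2*s + 1))/(4*2**s*s**2*(s + 2)*(s**2 + 2*s + 1))
  Re(s) > -2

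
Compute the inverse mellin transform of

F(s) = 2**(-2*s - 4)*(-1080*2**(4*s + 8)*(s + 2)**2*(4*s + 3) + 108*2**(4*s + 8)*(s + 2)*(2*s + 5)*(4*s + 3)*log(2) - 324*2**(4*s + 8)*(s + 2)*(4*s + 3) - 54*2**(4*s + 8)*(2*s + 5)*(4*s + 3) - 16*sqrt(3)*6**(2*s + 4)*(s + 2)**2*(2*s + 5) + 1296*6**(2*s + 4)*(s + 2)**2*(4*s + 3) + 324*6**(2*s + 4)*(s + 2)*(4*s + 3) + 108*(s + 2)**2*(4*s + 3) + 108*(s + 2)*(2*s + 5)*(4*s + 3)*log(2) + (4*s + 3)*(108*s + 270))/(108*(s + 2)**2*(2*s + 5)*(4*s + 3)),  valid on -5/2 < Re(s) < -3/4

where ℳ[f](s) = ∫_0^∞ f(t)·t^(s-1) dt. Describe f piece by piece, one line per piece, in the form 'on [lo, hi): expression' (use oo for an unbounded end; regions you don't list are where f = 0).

on [0, 1/4): t**(5/2)
on [1/4, 4): t**2*log(sqrt(t))
on [4, 9): t**2*(sqrt(t) + 3)
on [9, oo): t**(3/4)

reversing the shared t-power: sqrt(t) on [0, 1/4); log(sqrt(t)) on [1/4, 4); sqrt(t) + 3 on [4, 9); …
peel off the power substitution: t on [0, 1/2); log(t) on [1/2, 2); t + 3 on [2, 3); …
decompose at 1/4, 4, 9; ℳ[f](s) sums the 4 pieces' integrals
on [0, 1/4) integrate f = t**(5/2) against the kernel
the [1/4, 4) slice contributes ∫ t**2*log(sqrt(t))·t^(s-1) dt
segment [4, 9) carries t**2*(sqrt(t) + 3); integrate it
over [9, ∞), the kernel integral of t**(3/4) enters the sum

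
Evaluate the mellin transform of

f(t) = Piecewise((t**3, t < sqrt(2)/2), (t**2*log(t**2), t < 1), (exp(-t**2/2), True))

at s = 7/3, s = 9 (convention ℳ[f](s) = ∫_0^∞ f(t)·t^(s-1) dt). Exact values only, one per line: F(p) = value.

F(7/3) = 2**(5/6)*(-2304*2**(1/6) + 576 + 507*sqrt(2) + 1248*log(2) + 21632*2**(1/3)*uppergamma(7/6, 1/2))/43264
F(9) = -1415/92928 + sqrt(2)/3872 + sqrt(2)*log(2)/704 + 105*sqrt(2)*sqrt(pi)*erfc(sqrt(2)/2)/2 + 148*exp(-1/2)

the power substitution comes off first: t**(3/2) on [0, 1/2); t*log(t) on [1/2, 1); exp(-t/2) on [1, ∞)
integrate the 3 segments split at sqrt(2)/2, 1, then add the results
over [0, sqrt(2)/2), the kernel integral of t**3 enters the sum
piece [sqrt(2)/2, 1): integrate t**2*log(t**2) against the kernel
[1, ∞) adds the kernel integral of exp(-t**2/2)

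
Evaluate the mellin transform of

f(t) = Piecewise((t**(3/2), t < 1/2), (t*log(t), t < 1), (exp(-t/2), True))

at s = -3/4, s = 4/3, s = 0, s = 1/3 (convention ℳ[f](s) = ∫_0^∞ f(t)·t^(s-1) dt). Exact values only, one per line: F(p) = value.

F(-3/4) = 2**(3/4)*(-96*2**(1/4) + 3*sqrt(2)*uppergamma(-3/4, 1/2) + 4*sqrt(2) + 24*log(2) + 96)/12
F(4/3) = 2**(2/3)*(-612*2**(1/3) + 153 + 147*sqrt(2) + 357*log(2) + 6664*2**(2/3)*uppergamma(4/3, 1/2))/6664
F(0) = -1/2 + sqrt(2)/6 + log(2)/2 - Ei(-1/2)
F(1/3) = 2**(2/3)*(-198*2**(1/3) + 48*sqrt(2) + 132*log(2) + 99 + 352*2**(2/3)*uppergamma(1/3, 1/2))/704

along the cuts 1/2, 1, ℳ[f](s) splits into 3 integrals
segment 0 to 1/2 holds t**(3/2); add its integral
∫ t*log(t)·t^(s-1) over [1/2, 1)
over [1, ∞), the kernel integral of exp(-t/2) enters the sum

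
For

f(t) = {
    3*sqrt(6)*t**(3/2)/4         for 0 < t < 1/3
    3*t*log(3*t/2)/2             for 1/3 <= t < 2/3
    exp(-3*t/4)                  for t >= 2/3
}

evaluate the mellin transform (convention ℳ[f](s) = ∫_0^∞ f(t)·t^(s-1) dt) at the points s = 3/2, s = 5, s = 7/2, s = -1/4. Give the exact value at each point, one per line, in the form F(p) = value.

F(3/2) = sqrt(3)*((-71*sqrt(2) + 24 + 60*log(2) + 1200*sqrt(pi)*erfc(sqrt(2)/2))*exp(1/2) + 1200*sqrt(2))*exp(-1/2)/2700
F(5) = -7/1944 + sqrt(2)/6318 + log(2)/2916 + 13504*exp(-1/2)/81
F(7/2) = sqrt(3)*((-559*sqrt(2) + 40 + 180*log(2) + 388800*sqrt(pi)*erfc(sqrt(2)/2))*exp(1/2) + 544320*sqrt(2))*exp(-1/2)/131220
F(-1/4) = 3**(1/4)*(-80*2**(3/4) + 18*sqrt(2) + 45*sqrt(2)*uppergamma(-1/4, 1/2) + 60*log(2) + 80)/90

undo the common scale on t: t**(3/2) on [0, 1/2); t*log(t) on [1/2, 1); exp(-t/2) on [1, ∞)
integrate the 3 segments split at 1/3, 2/3, then add the results
the [0, 1/3) slice contributes ∫ 3*sqrt(6)*t**(3/2)/4·t^(s-1) dt
segment [1/3, 2/3) carries 3*t*log(3*t/2)/2; integrate it
over [2/3, ∞), the kernel integral of exp(-3*t/4) enters the sum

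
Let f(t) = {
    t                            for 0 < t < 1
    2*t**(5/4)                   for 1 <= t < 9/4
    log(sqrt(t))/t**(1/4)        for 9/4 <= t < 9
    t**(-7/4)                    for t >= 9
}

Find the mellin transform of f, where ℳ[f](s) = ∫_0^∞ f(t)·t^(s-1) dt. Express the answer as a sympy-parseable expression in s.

undo the power substitution: t**2 on [0, 1); 2*t**(5/2) on [1, 3/2); log(t)/sqrt(t) on [3/2, 3); …
the shared t-power comes off first: t**(3/2) on [0, 1); 2*t**2 on [1, 3/2); log(t)/t on [3/2, 3); …
f breaks at 1, 9/4, 9 into 4 integrals to sum
over [0, 1), the kernel integral of t enters the sum
on [1, 9/4) integrate f = 2*t**(5/4) against the kernel
the [9/4, 9) slice contributes ∫ log(sqrt(t))/t**(1/4)·t^(s-1) dt
on [9, ∞): add ∫ t**(-7/4)·t^(s-1) dt

2**(-2*s - 1/2)*(324*2**(2*s + 1/2)*(-4*s + (2*s + 1/2)**2)*(2*s - 7/2)*(2*s + 5/2) - 324*2**(2*s + 1/2)*(-4*s + (2*s + 1/2)**2)*(2*s - 7/2)*(4*s + 4) + 729*3**(2*s + 1/2)*(-4*s + (2*s + 1/2)**2)*(2*s - 7/2)*(4*s + 4) - 108*3**(2*s + 1/2)*(2*s - 7/2)*(2*s + 1/2)*(2*s + 5/2)*(4*s + 4)*log(3) + 108*3**(2*s + 1/2)*(2*s - 7/2)*(2*s + 1/2)*(2*s + 5/2)*(4*s + 4)*log(2) - 108*3**(2*s + 1/2)*(2*s - 7/2)*(2*s + 5/2)*(4*s + 4)*log(2) + 108*3**(2*s + 1/2)*(2*s - 7/2)*(2*s + 5/2)*(4*s + 4) + 108*3**(2*s + 1/2)*(2*s - 7/2)*(2*s + 5/2)*(4*s + 4)*log(3) - 2*6**(2*s + 1/2)*(-4*s + (2*s + 1/2)**2)*(2*s + 5/2)*(4*s + 4) + 54*6**(2*s + 1/2)*(2*s - 7/2)*(2*s + 1/2)*(2*s + 5/2)*(4*s + 4)*log(3) - 54*6**(2*s + 1/2)*(2*s - 7/2)*(2*s + 5/2)*(4*s + 4)*log(3) - 54*6**(2*s + 1/2)*(2*s - 7/2)*(2*s + 5/2)*(4*s + 4))/(81*(-4*s + (2*s + 1/2)**2)*(2*s - 7/2)*(2*s + 5/2)*(4*s + 4))
  -1 < Re(s) < 7/4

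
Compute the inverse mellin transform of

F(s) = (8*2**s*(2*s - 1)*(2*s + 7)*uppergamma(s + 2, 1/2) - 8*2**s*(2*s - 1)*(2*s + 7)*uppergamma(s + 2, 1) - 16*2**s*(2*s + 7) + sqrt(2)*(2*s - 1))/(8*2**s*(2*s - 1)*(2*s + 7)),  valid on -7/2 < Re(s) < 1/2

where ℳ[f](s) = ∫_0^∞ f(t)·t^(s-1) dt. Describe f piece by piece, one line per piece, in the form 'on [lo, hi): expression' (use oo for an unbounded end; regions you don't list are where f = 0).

on [0, 1/2): t**(7/2)
on [1/2, 1): t**2*exp(-t)
on [1, oo): 1/sqrt(t)

the shared t-power comes off first: t**(3/2) on [0, 1/2); exp(-t) on [1/2, 1); t**(-5/2) on [1, ∞)
treat the 3 regions marked off by 1/2, 1 separately and sum
[0, 1/2) adds the kernel integral of t**(7/2)
piece [1/2, 1): integrate t**2*exp(-t) against the kernel
∫ over [1, ∞) of 1/sqrt(t)·t^(s-1) joins the sum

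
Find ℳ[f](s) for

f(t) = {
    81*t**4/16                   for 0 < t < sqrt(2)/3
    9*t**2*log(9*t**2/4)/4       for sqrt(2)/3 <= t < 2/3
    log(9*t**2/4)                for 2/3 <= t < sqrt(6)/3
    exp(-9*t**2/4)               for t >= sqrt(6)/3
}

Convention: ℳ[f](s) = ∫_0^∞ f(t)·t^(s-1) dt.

2**(s/2)*(2*2**(s/2)*s**2*(s + 4)*(s**2 + 4*s + 4)*uppergamma(s/2, 3/2) - 8*2**(s/2)*s**2*(s + 4) + 8*2**(s/2)*(s + 4)*(s**2 + 4*s + 4) + 3**(s/2)*s*(s + 4)*(-4*log(2) + 4*log(3))*(s**2 + 4*s + 4) - 8*3**(s/2)*(s + 4)*(s**2 + 4*s + 4) + s**3*(s + 4)*log(4) + 4*s**2*(s + 4)*log(2) + 4*s**2*(s + 4) + s**2*(s**2 + 4*s + 4))/(4*3**s*s**2*(s + 4)*(s**2 + 4*s + 4))
  Re(s) > -4

reversing the common scale on t: t**4 on [0, sqrt(2)/2); t**2*log(t**2) on [sqrt(2)/2, 1); log(t**2) on [1, sqrt(6)/2); …
reversing the power substitution: t**2 on [0, 1/2); t*log(t) on [1/2, 1); log(t) on [1, 3/2); …
treat the 4 regions marked off by sqrt(2)/3, 2/3, sqrt(6)/3 separately and sum
[0, sqrt(2)/3) adds the kernel integral of 81*t**4/16
between sqrt(2)/3 and 2/3 the integrand is 9*t**2*log(9*t**2/4)/4·t^(s-1)
the [2/3, sqrt(6)/3) slice contributes ∫ log(9*t**2/4)·t^(s-1) dt
the [sqrt(6)/3, ∞) slice contributes ∫ exp(-9*t**2/4)·t^(s-1) dt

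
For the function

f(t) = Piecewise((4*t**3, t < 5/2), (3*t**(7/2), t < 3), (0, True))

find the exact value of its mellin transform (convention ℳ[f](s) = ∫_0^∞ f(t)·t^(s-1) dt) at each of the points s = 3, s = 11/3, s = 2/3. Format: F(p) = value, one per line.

F(3) = -46875*sqrt(10)/832 + 15625/96 + 4374*sqrt(3)/13
F(11/3) = -703125*2**(5/6)*5**(1/6)/5504 + 9375*2**(1/3)*5**(2/3)/128 + 39366*3**(1/6)/43
F(2/3) = -225*2**(5/6)*5**(1/6)/16 + 375*2**(1/3)*5**(2/3)/44 + 1458*3**(1/6)/25

the 2 pieces separated at 5/2 each add one integral
piece [0, 5/2): integrate 4*t**3 against the kernel
over [5/2, 3), the kernel integral of 3*t**(7/2) enters the sum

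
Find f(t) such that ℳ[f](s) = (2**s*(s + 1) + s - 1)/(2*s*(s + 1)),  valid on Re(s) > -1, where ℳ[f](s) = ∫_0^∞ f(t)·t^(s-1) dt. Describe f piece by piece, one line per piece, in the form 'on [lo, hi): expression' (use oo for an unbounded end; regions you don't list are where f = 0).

on [0, 1): t
on [1, 2): 1/2

linearity at 1 turns ℳ[f](s) into 2 summed integrals
piece [0, 1): integrate t against the kernel
segment 1 to 2 holds 1/2; add its integral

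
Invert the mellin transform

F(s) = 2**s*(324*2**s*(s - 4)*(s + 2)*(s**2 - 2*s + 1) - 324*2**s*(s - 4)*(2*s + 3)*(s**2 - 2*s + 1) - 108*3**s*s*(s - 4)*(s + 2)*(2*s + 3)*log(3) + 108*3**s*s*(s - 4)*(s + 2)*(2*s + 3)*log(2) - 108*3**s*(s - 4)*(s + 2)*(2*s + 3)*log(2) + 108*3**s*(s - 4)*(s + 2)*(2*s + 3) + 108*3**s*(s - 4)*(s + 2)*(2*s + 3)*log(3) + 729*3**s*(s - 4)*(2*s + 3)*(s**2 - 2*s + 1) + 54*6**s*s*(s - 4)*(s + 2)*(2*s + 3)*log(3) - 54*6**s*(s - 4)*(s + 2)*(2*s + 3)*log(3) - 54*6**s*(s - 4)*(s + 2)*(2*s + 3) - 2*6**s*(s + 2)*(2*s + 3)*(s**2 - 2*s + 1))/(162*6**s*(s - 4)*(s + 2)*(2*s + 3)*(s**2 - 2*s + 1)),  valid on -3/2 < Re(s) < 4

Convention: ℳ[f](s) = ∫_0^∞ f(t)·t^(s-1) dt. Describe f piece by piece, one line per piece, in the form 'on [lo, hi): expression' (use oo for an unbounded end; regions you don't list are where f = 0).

back out the common scale on t: 3*sqrt(3)*t**(3/2) on [0, 1/3); 18*t**2 on [1/3, 1/2); log(3*t)/(3*t) on [1/2, 1); …
remove the common scale on t first: t**(3/2) on [0, 1); 2*t**2 on [1, 3/2); log(t)/t on [3/2, 3); …
slice at 2/3, 1, 2, transform all 4 pieces, and sum them
∫ 3*sqrt(6)*t**(3/2)/4·t^(s-1) over [0, 2/3)
for t in [2/3, 1): the term is ∫ 9*t**2/2·t^(s-1)
segment [1, 2) carries 2*log(3*t/2)/(3*t); integrate it
the [2, ∞) slice contributes ∫ 16/(81*t**4)·t^(s-1) dt

on [0, 2/3): 3*sqrt(6)*t**(3/2)/4
on [2/3, 1): 9*t**2/2
on [1, 2): 2*log(3*t/2)/(3*t)
on [2, oo): 16/(81*t**4)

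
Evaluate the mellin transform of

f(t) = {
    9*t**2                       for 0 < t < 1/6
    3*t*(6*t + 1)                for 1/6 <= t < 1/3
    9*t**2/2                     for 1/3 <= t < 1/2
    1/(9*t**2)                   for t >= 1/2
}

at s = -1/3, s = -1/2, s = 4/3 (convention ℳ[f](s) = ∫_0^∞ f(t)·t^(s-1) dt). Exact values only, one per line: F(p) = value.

reversing the common scale on t: t**2 on [0, 1/2); t*(2*t + 1) on [1/2, 1); t**2/2 on [1, 3/2); …
strip the shared t-power: t on [0, 1/2); 2*t + 1 on [1/2, 1); t/2 on [1, 3/2); …
linearity at 1/6, 1/3, 1/2 turns ℳ[f](s) into 4 summed integrals
for t in [0, 1/6): the term is ∫ 9*t**2·t^(s-1)
the [1/6, 1/3) slice contributes ∫ 3*t*(6*t + 1)·t^(s-1) dt
segment 1/3 to 1/2 holds 9*t**2/2; add its integral
the [1/2, ∞) slice contributes ∫ 1/(9*t**2)·t^(s-1) dt

F(-1/3) = 6**(1/3)*(-2268 + 727*3**(2/3) + 3024*2**(2/3))/2520
F(-1/2) = sqrt(6)*(-630 + 167*sqrt(3) + 810*sqrt(2))/540
F(4/3) = 6**(2/3)*(-162 + 984*2**(1/3) + 1687*3**(1/3))/20160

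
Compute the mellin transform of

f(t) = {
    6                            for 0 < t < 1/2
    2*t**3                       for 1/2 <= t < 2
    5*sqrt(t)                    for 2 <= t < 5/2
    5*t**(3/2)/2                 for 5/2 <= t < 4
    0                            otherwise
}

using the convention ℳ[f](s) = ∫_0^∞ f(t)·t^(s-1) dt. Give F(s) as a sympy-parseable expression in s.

(160*2**(3*s)*s*(s + 3)*(2*s + 1) + 64*2**(2*s)*s*(2*s + 1)*(2*s + 3) - 40*2**(2*s + 1/2)*s*(s + 3)*(2*s + 3) - 25*sqrt(2)*5**(s + 1/2)*s*(s + 3)*(2*s + 1) + 20*sqrt(2)*5**(s + 1/2)*s*(s + 3)*(2*s + 3) - s*(2*s + 1)*(2*s + 3) + 24*(s + 3)*(2*s + 1)*(2*s + 3))/(4*2**s*s*(s + 3)*(2*s + 1)*(2*s + 3))
  Re(s) > 0

f breaks at 1/2, 2, 5/2 into 4 integrals to sum
over [0, 1/2), the kernel integral of 6 enters the sum
between 1/2 and 2 the integrand is 2*t**3·t^(s-1)
∫ 5*sqrt(t)·t^(s-1) over [2, 5/2)
on [5/2, 4) integrate f = 5*t**(3/2)/2 against the kernel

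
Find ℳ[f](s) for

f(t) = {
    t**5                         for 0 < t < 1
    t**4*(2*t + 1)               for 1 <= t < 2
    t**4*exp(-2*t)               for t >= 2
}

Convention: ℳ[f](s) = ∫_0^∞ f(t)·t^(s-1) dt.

back out the shared t-power: t**3 on [0, 1); t**2*(2*t + 1) on [1, 2); t**2*exp(-2*t) on [2, ∞)
reversing the shared t-power: t on [0, 1); 2*t + 1 on [1, 2); exp(-2*t) on [2, ∞)
split f at 1, 2: ℳ[f](s) collects 3 kernel integrals
between 0 and 1 the integrand is t**5·t^(s-1)
piece [1, 2): integrate t**4*(2*t + 1) against the kernel
piece [2, ∞): integrate t**4*exp(-2*t) against the kernel

(1280*2**(2*s)*(s + 4) + 256*2**(2*s) - 32*2**s*(s + 4) - 16*2**s + (s + 4)*(s + 5)*uppergamma(s + 4, 4))/(16*2**s*(s + 4)*(s + 5))
  Re(s) > -5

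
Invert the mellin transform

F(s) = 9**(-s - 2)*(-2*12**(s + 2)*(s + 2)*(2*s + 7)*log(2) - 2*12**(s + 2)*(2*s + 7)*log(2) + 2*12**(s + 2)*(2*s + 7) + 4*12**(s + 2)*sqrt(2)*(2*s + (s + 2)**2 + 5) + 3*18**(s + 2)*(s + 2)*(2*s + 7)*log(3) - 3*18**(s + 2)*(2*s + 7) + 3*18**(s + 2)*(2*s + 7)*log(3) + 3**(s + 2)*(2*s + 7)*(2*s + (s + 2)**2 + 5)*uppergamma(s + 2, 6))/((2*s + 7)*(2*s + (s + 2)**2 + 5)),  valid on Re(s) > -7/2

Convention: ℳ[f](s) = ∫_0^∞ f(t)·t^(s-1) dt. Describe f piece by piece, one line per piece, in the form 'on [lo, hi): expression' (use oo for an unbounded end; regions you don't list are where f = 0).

on [0, 4/3): 3*sqrt(6)*t**(7/2)/4
on [4/3, 2): 3*t**3*log(3*t/2)/2
on [2, oo): t**2*exp(-3*t)

peel off the shared t-power: 3*sqrt(6)*t**(3/2)/4 on [0, 4/3); 3*t*log(3*t/2)/2 on [4/3, 2); exp(-3*t) on [2, ∞)
back out the common scale on t: t**(3/2) on [0, 2); t*log(t) on [2, 3); exp(-2*t) on [3, ∞)
linearity at 4/3, 2 turns ℳ[f](s) into 3 summed integrals
on [0, 4/3): add ∫ 3*sqrt(6)*t**(7/2)/4·t^(s-1) dt
between 4/3 and 2 the integrand is 3*t**3*log(3*t/2)/2·t^(s-1)
segment [2, ∞) carries t**2*exp(-3*t); integrate it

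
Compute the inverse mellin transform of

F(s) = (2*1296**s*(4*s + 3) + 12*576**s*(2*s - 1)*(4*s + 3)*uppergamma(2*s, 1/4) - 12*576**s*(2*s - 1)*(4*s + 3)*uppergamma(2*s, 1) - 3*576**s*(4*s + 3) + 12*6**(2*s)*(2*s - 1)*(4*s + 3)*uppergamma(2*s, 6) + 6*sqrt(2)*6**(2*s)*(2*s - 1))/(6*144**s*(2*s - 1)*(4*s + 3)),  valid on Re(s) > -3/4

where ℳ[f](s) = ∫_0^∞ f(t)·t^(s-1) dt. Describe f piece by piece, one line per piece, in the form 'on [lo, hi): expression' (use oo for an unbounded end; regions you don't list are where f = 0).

back out the power substitution: t**(3/2) on [0, 1/2); exp(-t/2) on [1/2, 2); 1/(2*t) on [2, 3); …
summing 4 kernel integrals split by 1/4, 4, 9 yields ℳ[f](s)
[0, 1/4) adds the kernel integral of t**(3/4)
over [1/4, 4), the kernel integral of exp(-sqrt(t)/2) enters the sum
the [4, 9) slice contributes ∫ 1/(2*sqrt(t))·t^(s-1) dt
segment 9 to ∞ holds exp(-2*sqrt(t)); add its integral

on [0, 1/4): t**(3/4)
on [1/4, 4): exp(-sqrt(t)/2)
on [4, 9): 1/(2*sqrt(t))
on [9, oo): exp(-2*sqrt(t))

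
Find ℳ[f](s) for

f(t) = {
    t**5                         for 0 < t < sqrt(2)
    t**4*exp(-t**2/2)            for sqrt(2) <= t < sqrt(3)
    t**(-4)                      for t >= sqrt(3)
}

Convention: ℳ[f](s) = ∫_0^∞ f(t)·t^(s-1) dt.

(18*2**(s/2)*(s - 4)*(s + 5)*uppergamma(s/2 + 2, 1) - 18*2**(s/2)*(s - 4)*(s + 5)*uppergamma(s/2 + 2, 3/2) + 36*2**(s/2 + 1/2)*(s - 4) - 3**(s/2)*(s + 5))/(9*(s - 4)*(s + 5))
  -5 < Re(s) < 4

remove the power substitution first: t**(5/2) on [0, 2); t**2*exp(-t/2) on [2, 3); t**(-2) on [3, ∞)
peel off the shared t-power: sqrt(t) on [0, 2); exp(-t/2) on [2, 3); t**(-4) on [3, ∞)
decompose at sqrt(2), sqrt(3); ℳ[f](s) sums the 3 pieces' integrals
on [0, sqrt(2)) integrate f = t**5 against the kernel
the [sqrt(2), sqrt(3)) slice contributes ∫ t**4*exp(-t**2/2)·t^(s-1) dt
between sqrt(3) and ∞ the integrand is t**(-4)·t^(s-1)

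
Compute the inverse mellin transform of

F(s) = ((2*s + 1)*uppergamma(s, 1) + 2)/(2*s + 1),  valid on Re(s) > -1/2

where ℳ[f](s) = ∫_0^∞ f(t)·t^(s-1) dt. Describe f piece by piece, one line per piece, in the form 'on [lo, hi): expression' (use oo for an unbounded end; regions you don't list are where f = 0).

split f at 1: ℳ[f](s) collects 2 kernel integrals
between 0 and 1 the integrand is sqrt(t)·t^(s-1)
the [1, ∞) slice contributes ∫ exp(-t)·t^(s-1) dt

on [0, 1): sqrt(t)
on [1, oo): exp(-t)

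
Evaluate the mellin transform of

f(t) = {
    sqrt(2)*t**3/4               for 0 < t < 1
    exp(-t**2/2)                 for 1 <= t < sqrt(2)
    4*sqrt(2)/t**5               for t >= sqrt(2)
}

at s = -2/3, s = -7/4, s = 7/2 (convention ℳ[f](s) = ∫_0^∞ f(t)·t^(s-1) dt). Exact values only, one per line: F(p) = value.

F(-2/3) = -2**(2/3)*uppergamma(-1/3, 1)/4 + 3*2**(2/3)/34 + 3*sqrt(2)/28 + 2**(2/3)*uppergamma(-1/3, 1/2)/4
F(-7/4) = -2**(1/8)*uppergamma(-7/8, 1)/4 + 2*2**(1/8)/27 + 2**(1/8)*uppergamma(-7/8, 1/2)/4 + sqrt(2)/5
F(7/2) = -2**(3/4)*uppergamma(7/4, 1) + sqrt(2)/26 + 2**(3/4)*uppergamma(7/4, 1/2) + 4*2**(3/4)/3

invert the power substitution to get sqrt(2)*t**(3/2)/4 on [0, 1); exp(-t/2) on [1, 2); 4*sqrt(2)/t**(5/2) on [2, ∞)
back out the common scale on t: t**(3/2) on [0, 1/2); exp(-t) on [1/2, 1); t**(-5/2) on [1, ∞)
summing 3 kernel integrals split by 1, sqrt(2) yields ℳ[f](s)
∫ over [0, 1) of sqrt(2)*t**3/4·t^(s-1) joins the sum
piece [1, sqrt(2)): integrate exp(-t**2/2) against the kernel
∫ over [sqrt(2), ∞) of 4*sqrt(2)/t**5·t^(s-1) joins the sum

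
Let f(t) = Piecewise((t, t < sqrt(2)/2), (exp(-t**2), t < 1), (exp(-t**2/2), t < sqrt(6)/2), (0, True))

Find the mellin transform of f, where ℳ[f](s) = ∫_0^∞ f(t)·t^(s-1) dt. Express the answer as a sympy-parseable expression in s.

(2**(s/2)*(s + 1)*uppergamma(s/2, 1/2) - 2**(s/2)*(s + 1)*uppergamma(s/2, 1) + 2**s*(s + 1)*uppergamma(s/2, 1/2) - 4**(s/2)*(s + 1)*uppergamma(s/2, 3/4) + sqrt(2))/(2*2**(s/2)*(s + 1))
  Re(s) > -1

remove the power substitution first: sqrt(t) on [0, 1/2); exp(-t) on [1/2, 1); exp(-t/2) on [1, 3/2)
breakpoints sqrt(2)/2, 1: one integral from each of the 3 segments
[0, sqrt(2)/2) adds the kernel integral of t
over [sqrt(2)/2, 1), the kernel integral of exp(-t**2) enters the sum
for t in [1, sqrt(6)/2): the term is ∫ exp(-t**2/2)·t^(s-1)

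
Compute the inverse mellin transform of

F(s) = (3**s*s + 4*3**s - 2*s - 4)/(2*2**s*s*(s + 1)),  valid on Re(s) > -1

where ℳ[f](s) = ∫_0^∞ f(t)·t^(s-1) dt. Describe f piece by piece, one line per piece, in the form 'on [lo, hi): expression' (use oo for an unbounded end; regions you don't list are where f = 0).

linearity at 1/2 turns ℳ[f](s) into 2 summed integrals
∫ t·t^(s-1) over [0, 1/2)
on [1/2, 3/2) integrate f = (2 - t) against the kernel

on [0, 1/2): t
on [1/2, 3/2): 2 - t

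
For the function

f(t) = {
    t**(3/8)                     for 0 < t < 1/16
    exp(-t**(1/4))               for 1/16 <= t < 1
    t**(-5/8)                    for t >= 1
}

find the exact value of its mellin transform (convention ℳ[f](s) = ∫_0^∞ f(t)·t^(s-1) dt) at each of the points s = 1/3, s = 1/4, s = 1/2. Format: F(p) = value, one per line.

F(1/3) = -4*uppergamma(4/3, 1) + 3*2**(1/6)/17 + 4*uppergamma(4/3, 1/2) + 24/7
F(1/4) = -4*exp(-1) + sqrt(2)/5 + 4*exp(-1/2) + 8/3
F(1/2) = -8*exp(-1) + sqrt(2)/14 + 6*exp(-1/2) + 8

remove the power substitution first: t**(3/4) on [0, 1/4); exp(-sqrt(t)) on [1/4, 1); t**(-5/4) on [1, ∞)
undo the power substitution: t**(3/2) on [0, 1/2); exp(-t) on [1/2, 1); t**(-5/2) on [1, ∞)
the 3 pieces separated at 1/16, 1 each add one integral
over [0, 1/16), the kernel integral of t**(3/8) enters the sum
between 1/16 and 1 the integrand is exp(-t**(1/4))·t^(s-1)
piece [1, ∞): integrate t**(-5/8) against the kernel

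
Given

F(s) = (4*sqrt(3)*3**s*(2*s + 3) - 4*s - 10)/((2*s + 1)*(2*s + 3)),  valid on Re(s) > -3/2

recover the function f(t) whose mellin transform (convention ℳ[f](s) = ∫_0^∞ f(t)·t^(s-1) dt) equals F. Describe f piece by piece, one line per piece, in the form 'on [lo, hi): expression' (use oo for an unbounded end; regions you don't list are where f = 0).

linearity at 1 turns ℳ[f](s) into 2 summed integrals
[0, 1) adds the kernel integral of t**(3/2)
∫ over [1, 3) of 2*sqrt(t)·t^(s-1) joins the sum

on [0, 1): t**(3/2)
on [1, 3): 2*sqrt(t)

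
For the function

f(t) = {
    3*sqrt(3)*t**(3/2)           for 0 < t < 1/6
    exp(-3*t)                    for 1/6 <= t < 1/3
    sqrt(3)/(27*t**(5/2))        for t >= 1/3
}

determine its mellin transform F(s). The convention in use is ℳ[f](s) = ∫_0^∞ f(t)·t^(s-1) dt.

(2*2**s*(2*s - 5)*(2*s + 3)*uppergamma(s, 1/2) - 2*2**s*(2*s - 5)*(2*s + 3)*uppergamma(s, 1) - 4*2**s*(2*s + 3) + sqrt(2)*(2*s - 5))/(2*6**s*(2*s - 5)*(2*s + 3))
  -3/2 < Re(s) < 5/2

back out the common scale on t: t**(3/2) on [0, 1/2); exp(-t) on [1/2, 1); t**(-5/2) on [1, ∞)
split f at 1/6, 1/3: ℳ[f](s) collects 3 kernel integrals
over [0, 1/6), the kernel integral of 3*sqrt(3)*t**(3/2) enters the sum
the [1/6, 1/3) slice contributes ∫ exp(-3*t)·t^(s-1) dt
the [1/3, ∞) slice contributes ∫ sqrt(3)/(27*t**(5/2))·t^(s-1) dt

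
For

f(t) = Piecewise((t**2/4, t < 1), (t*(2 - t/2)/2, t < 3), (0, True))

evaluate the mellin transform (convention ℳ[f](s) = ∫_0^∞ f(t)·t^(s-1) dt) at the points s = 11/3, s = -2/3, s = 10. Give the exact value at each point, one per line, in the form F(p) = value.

undo the common scale on t: t**2 on [0, 1/2); t*(2 - t) on [1/2, 3/2)
back out the shared t-power: t**(3/2) on [0, 1/2); sqrt(t)*(2 - t) on [1/2, 3/2)
peel off the shared t-power: t on [0, 1/2); 2 - t on [1/2, 3/2)
integrate the 2 segments split at 1, then add the results
for t in [0, 1): the term is ∫ t**2/4·t^(s-1)
∫ t*(2 - t/2)/2·t^(s-1) over [1, 3)

F(11/3) = -15/119 + 3159*3**(2/3)/476
F(-2/3) = -21/8 + 39*3**(1/3)/16
F(10) = 2657179/528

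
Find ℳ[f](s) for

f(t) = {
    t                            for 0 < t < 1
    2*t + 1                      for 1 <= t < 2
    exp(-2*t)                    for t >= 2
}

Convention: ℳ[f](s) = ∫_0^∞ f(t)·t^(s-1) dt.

the 3 pieces separated at 1, 2 each add one integral
for t in [0, 1): the term is ∫ t·t^(s-1)
∫ over [1, 2) of (2*t + 1)·t^(s-1) joins the sum
∫ exp(-2*t)·t^(s-1) over [2, ∞)

(2**s*s*(s + 1)*uppergamma(s, 4) - 2*4**s*s - 4**s + 5*8**s*s + 8**s)/(4**s*s*(s + 1))
  Re(s) > -1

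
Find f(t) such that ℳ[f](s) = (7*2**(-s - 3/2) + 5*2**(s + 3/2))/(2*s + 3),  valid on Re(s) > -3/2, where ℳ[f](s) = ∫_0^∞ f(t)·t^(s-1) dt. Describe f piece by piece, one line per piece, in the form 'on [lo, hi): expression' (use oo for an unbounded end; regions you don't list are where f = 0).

on [0, 1/2): 6*t**(3/2)
on [1/2, 2): 5*t**(3/2)/2

split f at 1/2: ℳ[f](s) collects 2 kernel integrals
[0, 1/2) adds the kernel integral of 6*t**(3/2)
on [1/2, 2) integrate f = 5*t**(3/2)/2 against the kernel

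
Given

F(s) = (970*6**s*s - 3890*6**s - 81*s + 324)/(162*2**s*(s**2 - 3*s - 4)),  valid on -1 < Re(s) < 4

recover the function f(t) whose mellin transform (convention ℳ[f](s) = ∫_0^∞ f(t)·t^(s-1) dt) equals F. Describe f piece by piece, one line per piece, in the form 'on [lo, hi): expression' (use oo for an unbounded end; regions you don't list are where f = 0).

cuts at 1/2, 3: linearity sums the 3 kernel integrals
over [0, 1/2), the kernel integral of t enters the sum
between 1/2 and 3 the integrand is 2*t·t^(s-1)
[3, ∞) adds the kernel integral of t**(-4)

on [0, 1/2): t
on [1/2, 3): 2*t
on [3, oo): t**(-4)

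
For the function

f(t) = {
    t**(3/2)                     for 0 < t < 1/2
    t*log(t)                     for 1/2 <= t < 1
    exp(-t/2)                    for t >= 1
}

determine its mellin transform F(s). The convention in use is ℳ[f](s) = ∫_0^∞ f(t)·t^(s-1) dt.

(2*2**(2*s)*(2*s + 3)*(s**2 + 2*s + 1)*uppergamma(s, 1/2) - 2*2**s*(2*s + 3) + s*(2*s + 3)*log(2) + 2*s + (2*s + 3)*log(2) + sqrt(2)*(s**2 + 2*s + 1) + 3)/(2*2**s*(2*s + 3)*(s**2 + 2*s + 1))
  Re(s) > -3/2

treat the 3 regions marked off by 1/2, 1 separately and sum
the [0, 1/2) slice contributes ∫ t**(3/2)·t^(s-1) dt
for t in [1/2, 1): the term is ∫ t*log(t)·t^(s-1)
∫ exp(-t/2)·t^(s-1) over [1, ∞)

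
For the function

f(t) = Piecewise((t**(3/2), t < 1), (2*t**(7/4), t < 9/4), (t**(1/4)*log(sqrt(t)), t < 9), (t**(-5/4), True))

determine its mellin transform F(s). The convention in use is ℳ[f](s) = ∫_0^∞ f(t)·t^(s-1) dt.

2**(-2*s - 3/2)*(324*2**(2*s + 3/2)*(2*s - 5/2)*(2*s + 7/2)*(-4*s + (2*s + 3/2)**2 - 2) - 324*2**(2*s + 3/2)*(2*s - 5/2)*(4*s + 6)*(-4*s + (2*s + 3/2)**2 - 2) - 108*3**(2*s + 3/2)*(2*s - 5/2)*(2*s + 3/2)*(2*s + 7/2)*(4*s + 6)*log(3) + 108*3**(2*s + 3/2)*(2*s - 5/2)*(2*s + 3/2)*(2*s + 7/2)*(4*s + 6)*log(2) - 108*3**(2*s + 3/2)*(2*s - 5/2)*(2*s + 7/2)*(4*s + 6)*log(2) + 108*3**(2*s + 3/2)*(2*s - 5/2)*(2*s + 7/2)*(4*s + 6) + 108*3**(2*s + 3/2)*(2*s - 5/2)*(2*s + 7/2)*(4*s + 6)*log(3) + 729*3**(2*s + 3/2)*(2*s - 5/2)*(4*s + 6)*(-4*s + (2*s + 3/2)**2 - 2) + 54*6**(2*s + 3/2)*(2*s - 5/2)*(2*s + 3/2)*(2*s + 7/2)*(4*s + 6)*log(3) - 54*6**(2*s + 3/2)*(2*s - 5/2)*(2*s + 7/2)*(4*s + 6)*log(3) - 54*6**(2*s + 3/2)*(2*s - 5/2)*(2*s + 7/2)*(4*s + 6) - 2*6**(2*s + 3/2)*(2*s + 7/2)*(4*s + 6)*(-4*s + (2*s + 3/2)**2 - 2))/(81*(2*s - 5/2)*(2*s + 7/2)*(4*s + 6)*(-4*s + (2*s + 3/2)**2 - 2))
  -3/2 < Re(s) < 5/4

invert the power substitution to get t**3 on [0, 1); 2*t**(7/2) on [1, 3/2); sqrt(t)*log(t) on [3/2, 3); …
strip the shared t-power: t**(5/2) on [0, 1); 2*t**3 on [1, 3/2); log(t) on [3/2, 3); …
remove the shared t-power first: t**(3/2) on [0, 1); 2*t**2 on [1, 3/2); log(t)/t on [3/2, 3); …
summing 4 kernel integrals split by 1, 9/4, 9 yields ℳ[f](s)
the [0, 1) slice contributes ∫ t**(3/2)·t^(s-1) dt
segment [1, 9/4) carries 2*t**(7/4); integrate it
[9/4, 9) adds the kernel integral of t**(1/4)*log(sqrt(t))
the [9, ∞) slice contributes ∫ t**(-5/4)·t^(s-1) dt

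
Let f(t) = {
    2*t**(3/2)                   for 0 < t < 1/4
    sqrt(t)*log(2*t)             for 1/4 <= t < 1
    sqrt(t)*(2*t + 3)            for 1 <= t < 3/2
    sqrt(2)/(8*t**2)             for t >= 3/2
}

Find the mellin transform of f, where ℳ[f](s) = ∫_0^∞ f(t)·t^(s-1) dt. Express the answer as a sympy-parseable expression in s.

back out the shared t-power: 2*t on [0, 1/4); log(2*t) on [1/4, 1); 2*t + 3 on [1, 3/2); …
back out the common scale on t: t on [0, 1/2); log(t) on [1/2, 2); t + 3 on [2, 3); …
summing 4 kernel integrals split by 1/4, 1, 3/2 yields ℳ[f](s)
piece [0, 1/4): integrate 2*t**(3/2) against the kernel
segment [1/4, 1) carries sqrt(t)*log(2*t); integrate it
the [1, 3/2) slice contributes ∫ sqrt(t)*(2*t + 3)·t^(s-1) dt
segment 3/2 to ∞ holds sqrt(2)/(8*t**2); add its integral

2**(-2*s - 1)*(-270*2**(2*s + 1)*(s + 1/2)**2*(2*s - 4) + 54*2**(2*s + 1)*(s + 1/2)*(s + 3/2)*(2*s - 4)*log(2) - 162*2**(2*s + 1)*(s + 1/2)*(2*s - 4) - 54*2**(2*s + 1)*(s + 3/2)*(2*s - 4) - 4*sqrt(3)*6**(s + 1/2)*(s + 1/2)**2*(s + 3/2) + 324*6**(s + 1/2)*(s + 1/2)**2*(2*s - 4) + 162*6**(s + 1/2)*(s + 1/2)*(2*s - 4) + 27*(s + 1/2)**2*(2*s - 4) + 54*(s + 1/2)*(s + 3/2)*(2*s - 4)*log(2) + (2*s - 4)*(54*s + 81))/(54*(s + 1/2)**2*(s + 3/2)*(2*s - 4))
  -3/2 < Re(s) < 2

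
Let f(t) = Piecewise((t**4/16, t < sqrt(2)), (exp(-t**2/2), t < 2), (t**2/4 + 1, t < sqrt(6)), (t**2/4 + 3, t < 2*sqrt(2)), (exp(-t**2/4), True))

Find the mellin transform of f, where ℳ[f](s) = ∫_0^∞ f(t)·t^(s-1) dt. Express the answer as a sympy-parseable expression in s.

2**(s/2)*(2*2**(s/2)*s*(s + 2)*(s + 4)*uppergamma(s/2, 2) - 8*2**(s/2)*s*(s + 4) - 8*2**(s/2)*(s + 4) + 20*2**s*s*(s + 4) + 24*2**s*(s + 4) - 8*3**(s/2)*s*(s + 4) - 16*3**(s/2)*(s + 4) + 2*s*(s + 2)*(s + 4)*uppergamma(s/2, 1) - 2*s*(s + 2)*(s + 4)*uppergamma(s/2, 2) + s*(s + 2))/(4*s*(s + 2)*(s + 4))
  Re(s) > -4

reversing the common scale on t: t**4 on [0, sqrt(2)/2); exp(-2*t**2) on [sqrt(2)/2, 1); t**2 + 1 on [1, sqrt(6)/2); …
strip the power substitution: t**2 on [0, 1/2); exp(-2*t) on [1/2, 1); t + 1 on [1, 3/2); …
linearity at sqrt(2), 2, sqrt(6), 2*sqrt(2) turns ℳ[f](s) into 5 summed integrals
segment 0 to sqrt(2) holds t**4/16; add its integral
∫ over [sqrt(2), 2) of exp(-t**2/2)·t^(s-1) joins the sum
[2, sqrt(6)) adds the kernel integral of (t**2/4 + 1)
segment [sqrt(6), 2*sqrt(2)) carries (t**2/4 + 3); integrate it
the [2*sqrt(2), ∞) slice contributes ∫ exp(-t**2/4)·t^(s-1) dt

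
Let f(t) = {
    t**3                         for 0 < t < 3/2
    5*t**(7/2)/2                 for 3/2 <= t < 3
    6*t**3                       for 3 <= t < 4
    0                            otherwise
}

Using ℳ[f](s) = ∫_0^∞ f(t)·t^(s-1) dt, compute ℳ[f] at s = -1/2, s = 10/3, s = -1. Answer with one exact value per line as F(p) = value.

F(-1/2) = -108*sqrt(3)/5 + 9*sqrt(6)/20 + 7719/80
F(10/3) = -13122*3**(1/3)/19 - 10935*2**(1/6)*3**(5/6)/5248 + 2187*2**(2/3)*3**(1/3)/2432 + 10935*3**(5/6)/41 + 73728*2**(2/3)/19
F(-1) = -9*sqrt(6)/8 + 9*sqrt(3) + 177/8

split f at 3/2, 3: ℳ[f](s) collects 3 kernel integrals
over [0, 3/2), the kernel integral of t**3 enters the sum
between 3/2 and 3 the integrand is 5*t**(7/2)/2·t^(s-1)
[3, 4) adds the kernel integral of 6*t**3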